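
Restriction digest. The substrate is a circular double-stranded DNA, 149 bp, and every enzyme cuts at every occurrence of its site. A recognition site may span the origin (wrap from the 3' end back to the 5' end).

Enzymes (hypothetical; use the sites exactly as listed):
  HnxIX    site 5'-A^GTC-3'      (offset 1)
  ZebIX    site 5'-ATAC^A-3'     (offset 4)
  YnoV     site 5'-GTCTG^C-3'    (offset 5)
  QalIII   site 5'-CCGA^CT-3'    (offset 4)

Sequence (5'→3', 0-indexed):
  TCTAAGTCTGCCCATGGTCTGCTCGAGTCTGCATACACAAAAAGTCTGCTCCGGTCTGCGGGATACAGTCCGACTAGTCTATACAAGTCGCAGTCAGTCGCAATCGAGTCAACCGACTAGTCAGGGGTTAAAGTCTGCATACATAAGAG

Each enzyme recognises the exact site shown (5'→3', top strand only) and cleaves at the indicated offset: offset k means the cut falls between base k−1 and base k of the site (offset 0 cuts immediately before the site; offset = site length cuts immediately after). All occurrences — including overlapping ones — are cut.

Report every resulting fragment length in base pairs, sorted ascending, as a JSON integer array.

[1,2,3,3,4,5,5,5,5,5,5,5,6,6,6,6,7,8,8,9,10,11,11,13]

Per-enzyme occurrences:
  HnxIX (AGTC, off=1): starts [4, 25, 42, 66, 75, 85, 91, 95, 106, 118, 131, 147] → cuts [5, 26, 43, 67, 76, 86, 92, 96, 107, 119, 132, 148]
  ZebIX (ATACA, off=4): starts [32, 62, 80, 138] → cuts [36, 66, 84, 142]
  YnoV (GTCTGC, off=5): starts [5, 16, 26, 43, 53, 132] → cuts [10, 21, 31, 48, 58, 137]
  QalIII (CCGACT, off=4): starts [69, 112] → cuts [73, 116]

Pooled cuts: [5, 10, 21, 26, 31, 36, 43, 48, 58, 66, 67, 73, 76, 84, 86, 92, 96, 107, 116, 119, 132, 137, 142, 148]

Fragment lengths:
  5→10: 5 bp
  10→21: 11 bp
  21→26: 5 bp
  26→31: 5 bp
  31→36: 5 bp
  36→43: 7 bp
  43→48: 5 bp
  48→58: 10 bp
  58→66: 8 bp
  66→67: 1 bp
  67→73: 6 bp
  73→76: 3 bp
  76→84: 8 bp
  84→86: 2 bp
  86→92: 6 bp
  92→96: 4 bp
  96→107: 11 bp
  107→116: 9 bp
  116→119: 3 bp
  119→132: 13 bp
  132→137: 5 bp
  137→142: 5 bp
  142→148: 6 bp
  148→5 (wrap): 149-148+5 = 6 bp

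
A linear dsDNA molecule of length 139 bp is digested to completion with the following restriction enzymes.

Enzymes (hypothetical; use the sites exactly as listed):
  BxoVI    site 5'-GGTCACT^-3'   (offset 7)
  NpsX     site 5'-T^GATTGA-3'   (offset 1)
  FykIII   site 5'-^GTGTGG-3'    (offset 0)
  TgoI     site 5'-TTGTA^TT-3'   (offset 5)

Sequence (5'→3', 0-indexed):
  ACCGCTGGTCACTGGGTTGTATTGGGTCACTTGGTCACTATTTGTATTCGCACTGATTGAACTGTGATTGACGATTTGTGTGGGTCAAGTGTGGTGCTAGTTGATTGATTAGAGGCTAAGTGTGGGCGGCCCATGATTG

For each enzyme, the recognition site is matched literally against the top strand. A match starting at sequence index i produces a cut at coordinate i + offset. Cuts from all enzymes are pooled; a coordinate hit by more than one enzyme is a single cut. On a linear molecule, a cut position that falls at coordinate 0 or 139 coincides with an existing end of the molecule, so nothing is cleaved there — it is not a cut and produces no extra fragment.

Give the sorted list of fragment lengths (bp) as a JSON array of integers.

[7,8,8,8,10,11,11,12,13,14,17,20]

Site scan:
  BxoVI (GGTCACT, off=7): starts [6, 24, 32] → cuts [13, 31, 39]
  NpsX (TGATTGA, off=1): starts [53, 64, 101] → cuts [54, 65, 102]
  FykIII (GTGTGG, off=0): starts [77, 88, 119] → cuts [77, 88, 119]
  TgoI (TTGTATT, off=5): starts [16, 41] → cuts [21, 46]

All cut coordinates (distinct, sorted): [13, 21, 31, 39, 46, 54, 65, 77, 88, 102, 119]

Fragments:
  [0,13): 13 bp
  [13,21): 8 bp
  [21,31): 10 bp
  [31,39): 8 bp
  [39,46): 7 bp
  [46,54): 8 bp
  [54,65): 11 bp
  [65,77): 12 bp
  [77,88): 11 bp
  [88,102): 14 bp
  [102,119): 17 bp
  [119,139): 20 bp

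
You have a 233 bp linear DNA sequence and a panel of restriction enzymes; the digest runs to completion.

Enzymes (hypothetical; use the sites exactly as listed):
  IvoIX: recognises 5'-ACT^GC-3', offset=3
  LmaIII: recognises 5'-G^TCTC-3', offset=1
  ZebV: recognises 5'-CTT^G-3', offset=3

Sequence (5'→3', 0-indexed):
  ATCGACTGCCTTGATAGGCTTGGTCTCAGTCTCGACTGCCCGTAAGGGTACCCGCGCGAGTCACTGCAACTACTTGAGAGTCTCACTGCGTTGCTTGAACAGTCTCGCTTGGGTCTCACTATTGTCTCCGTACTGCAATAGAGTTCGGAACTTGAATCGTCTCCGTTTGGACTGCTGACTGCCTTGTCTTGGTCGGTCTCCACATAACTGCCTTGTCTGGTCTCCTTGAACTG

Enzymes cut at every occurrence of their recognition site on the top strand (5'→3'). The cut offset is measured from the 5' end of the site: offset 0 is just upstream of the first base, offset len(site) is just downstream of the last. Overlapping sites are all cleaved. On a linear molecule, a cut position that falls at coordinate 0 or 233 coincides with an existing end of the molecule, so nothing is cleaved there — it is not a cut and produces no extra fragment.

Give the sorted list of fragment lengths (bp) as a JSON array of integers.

Scan for sites:
  IvoIX ACTGC/3: at [4, 34, 62, 84, 131, 170, 177, 206] ⇒ [7, 37, 65, 87, 134, 173, 180, 209]
  LmaIII GTCTC/1: at [22, 28, 79, 101, 112, 123, 158, 195, 219] ⇒ [23, 29, 80, 102, 113, 124, 159, 196, 220]
  ZebV CTTG/3: at [9, 18, 72, 93, 107, 150, 182, 187, 211, 224] ⇒ [12, 21, 75, 96, 110, 153, 185, 190, 214, 227]

All cut coordinates (distinct, sorted): [7, 12, 21, 23, 29, 37, 65, 75, 80, 87, 96, 102, 110, 113, 124, 134, 153, 159, 173, 180, 185, 190, 196, 209, 214, 220, 227]

Fragment lengths:
  [0,7): 7 bp
  [7,12): 5 bp
  [12,21): 9 bp
  [21,23): 2 bp
  [23,29): 6 bp
  [29,37): 8 bp
  [37,65): 28 bp
  [65,75): 10 bp
  [75,80): 5 bp
  [80,87): 7 bp
  [87,96): 9 bp
  [96,102): 6 bp
  [102,110): 8 bp
  [110,113): 3 bp
  [113,124): 11 bp
  [124,134): 10 bp
  [134,153): 19 bp
  [153,159): 6 bp
  [159,173): 14 bp
  [173,180): 7 bp
  [180,185): 5 bp
  [185,190): 5 bp
  [190,196): 6 bp
  [196,209): 13 bp
  [209,214): 5 bp
  [214,220): 6 bp
  [220,227): 7 bp
  [227,233): 6 bp

[2,3,5,5,5,5,5,6,6,6,6,6,6,7,7,7,7,8,8,9,9,10,10,11,13,14,19,28]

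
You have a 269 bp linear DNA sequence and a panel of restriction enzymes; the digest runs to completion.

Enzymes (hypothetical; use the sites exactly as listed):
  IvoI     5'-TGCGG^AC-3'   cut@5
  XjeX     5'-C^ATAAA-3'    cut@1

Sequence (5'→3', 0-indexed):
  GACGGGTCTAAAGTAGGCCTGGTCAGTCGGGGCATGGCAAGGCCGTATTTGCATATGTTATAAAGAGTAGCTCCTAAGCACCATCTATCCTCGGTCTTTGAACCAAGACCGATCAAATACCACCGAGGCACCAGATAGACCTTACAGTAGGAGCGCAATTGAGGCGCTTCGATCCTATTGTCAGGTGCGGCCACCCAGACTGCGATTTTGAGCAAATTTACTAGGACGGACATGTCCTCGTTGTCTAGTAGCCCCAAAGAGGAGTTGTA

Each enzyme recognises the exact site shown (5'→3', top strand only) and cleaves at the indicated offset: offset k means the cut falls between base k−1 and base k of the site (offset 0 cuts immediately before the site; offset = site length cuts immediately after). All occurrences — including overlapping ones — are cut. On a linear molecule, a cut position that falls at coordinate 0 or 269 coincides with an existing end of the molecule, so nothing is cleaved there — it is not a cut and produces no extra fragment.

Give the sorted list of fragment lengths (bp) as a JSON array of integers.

Per-enzyme occurrences:
  IvoI (TGCGGAC, off=5): no sites
  XjeX (CATAAA, off=1): no sites

Pooled cuts: ∅

Fragments:
  no cuts → one linear fragment of 269 bp

[269]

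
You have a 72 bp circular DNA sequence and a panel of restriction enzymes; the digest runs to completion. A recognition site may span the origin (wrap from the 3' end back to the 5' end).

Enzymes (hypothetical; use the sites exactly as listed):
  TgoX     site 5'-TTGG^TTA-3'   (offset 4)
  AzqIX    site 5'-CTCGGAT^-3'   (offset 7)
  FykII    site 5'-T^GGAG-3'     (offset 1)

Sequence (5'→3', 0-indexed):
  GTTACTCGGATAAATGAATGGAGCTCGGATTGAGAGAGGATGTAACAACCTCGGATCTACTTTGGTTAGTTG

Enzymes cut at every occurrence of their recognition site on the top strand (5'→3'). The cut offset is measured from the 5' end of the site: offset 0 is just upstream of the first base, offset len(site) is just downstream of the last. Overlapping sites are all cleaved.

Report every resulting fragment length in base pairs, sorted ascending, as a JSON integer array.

Site scan:
  TgoX TTGGTTA/4: at [61, 69] ⇒ [1, 65]
  AzqIX CTCGGAT/7: at [4, 23, 49] ⇒ [11, 30, 56]
  FykII TGGAG/1: at [18] ⇒ [19]

All cut coordinates (distinct, sorted): [1, 11, 19, 30, 56, 65]

Fragment lengths:
  1→11: 10 bp
  11→19: 8 bp
  19→30: 11 bp
  30→56: 26 bp
  56→65: 9 bp
  65→1 (wrap): 72-65+1 = 8 bp

[8,8,9,10,11,26]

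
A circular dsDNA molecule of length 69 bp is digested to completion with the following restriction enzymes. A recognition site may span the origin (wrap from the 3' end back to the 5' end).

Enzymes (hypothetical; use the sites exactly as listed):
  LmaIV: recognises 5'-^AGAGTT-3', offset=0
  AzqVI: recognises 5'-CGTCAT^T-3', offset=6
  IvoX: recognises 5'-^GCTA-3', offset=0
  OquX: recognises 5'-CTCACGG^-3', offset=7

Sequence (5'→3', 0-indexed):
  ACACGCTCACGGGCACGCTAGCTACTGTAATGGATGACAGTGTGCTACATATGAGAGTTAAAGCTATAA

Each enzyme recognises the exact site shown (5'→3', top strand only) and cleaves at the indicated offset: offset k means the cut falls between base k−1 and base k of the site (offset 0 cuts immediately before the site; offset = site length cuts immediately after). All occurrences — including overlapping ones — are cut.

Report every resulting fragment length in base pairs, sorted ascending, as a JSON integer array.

[4,4,9,10,19,23]

Scan for sites:
  LmaIV (AGAGTT, off=0): starts [53] → cuts [53]
  AzqVI (CGTCATT, off=6): no sites
  IvoX (GCTA, off=0): starts [16, 20, 43, 62] → cuts [16, 20, 43, 62]
  OquX (CTCACGG, off=7): starts [5] → cuts [12]

Pooled cuts: [12, 16, 20, 43, 53, 62]

Fragments:
  12→16: 4 bp
  16→20: 4 bp
  20→43: 23 bp
  43→53: 10 bp
  53→62: 9 bp
  62→12 (wrap): 69-62+12 = 19 bp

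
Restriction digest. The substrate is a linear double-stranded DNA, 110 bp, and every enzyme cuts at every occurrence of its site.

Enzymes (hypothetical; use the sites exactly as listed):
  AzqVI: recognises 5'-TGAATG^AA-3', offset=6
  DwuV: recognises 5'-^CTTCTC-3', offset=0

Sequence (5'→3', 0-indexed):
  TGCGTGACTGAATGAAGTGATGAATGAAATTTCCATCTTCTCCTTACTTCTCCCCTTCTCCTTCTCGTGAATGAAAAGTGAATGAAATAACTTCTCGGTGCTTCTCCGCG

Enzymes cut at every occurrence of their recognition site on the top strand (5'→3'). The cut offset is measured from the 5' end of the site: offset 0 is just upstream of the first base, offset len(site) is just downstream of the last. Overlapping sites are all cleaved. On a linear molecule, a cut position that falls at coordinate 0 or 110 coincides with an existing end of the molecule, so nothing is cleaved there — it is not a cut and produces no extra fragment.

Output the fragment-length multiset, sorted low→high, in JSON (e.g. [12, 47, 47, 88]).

[6,6,8,10,10,10,10,11,12,13,14]

Scan for sites:
  AzqVI TGAATGAA/6: at [8, 20, 67, 78] ⇒ [14, 26, 73, 84]
  DwuV CTTCTC/0: at [36, 46, 54, 60, 90, 100] ⇒ [36, 46, 54, 60, 90, 100]

Pooled cuts: [14, 26, 36, 46, 54, 60, 73, 84, 90, 100]

Fragment lengths:
  [0,14): 14 bp
  [14,26): 12 bp
  [26,36): 10 bp
  [36,46): 10 bp
  [46,54): 8 bp
  [54,60): 6 bp
  [60,73): 13 bp
  [73,84): 11 bp
  [84,90): 6 bp
  [90,100): 10 bp
  [100,110): 10 bp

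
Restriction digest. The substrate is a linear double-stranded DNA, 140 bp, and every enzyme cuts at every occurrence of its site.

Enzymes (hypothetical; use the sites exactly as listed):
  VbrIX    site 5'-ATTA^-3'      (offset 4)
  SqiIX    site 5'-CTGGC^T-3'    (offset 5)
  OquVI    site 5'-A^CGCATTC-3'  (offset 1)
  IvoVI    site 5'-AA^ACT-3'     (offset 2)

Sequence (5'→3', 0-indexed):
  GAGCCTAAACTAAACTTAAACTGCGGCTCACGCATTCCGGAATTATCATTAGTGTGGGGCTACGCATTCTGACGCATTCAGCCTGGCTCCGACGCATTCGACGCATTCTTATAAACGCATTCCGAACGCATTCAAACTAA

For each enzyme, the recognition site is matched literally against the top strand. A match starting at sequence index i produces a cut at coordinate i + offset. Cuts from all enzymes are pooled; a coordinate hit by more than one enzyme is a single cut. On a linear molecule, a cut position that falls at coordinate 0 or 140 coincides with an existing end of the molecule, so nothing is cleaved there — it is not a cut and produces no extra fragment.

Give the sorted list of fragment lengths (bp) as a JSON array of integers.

Scan for sites:
  VbrIX ATTA/4: at [41, 47] ⇒ [45, 51]
  SqiIX CTGGCT/5: at [82] ⇒ [87]
  OquVI ACGCATTC/1: at [29, 61, 71, 91, 100, 114, 125] ⇒ [30, 62, 72, 92, 101, 115, 126]
  IvoVI AAACT/2: at [6, 11, 17, 133] ⇒ [8, 13, 19, 135]

All cut coordinates (distinct, sorted): [8, 13, 19, 30, 45, 51, 62, 72, 87, 92, 101, 115, 126, 135]

Fragment lengths:
  [0,8): 8 bp
  [8,13): 5 bp
  [13,19): 6 bp
  [19,30): 11 bp
  [30,45): 15 bp
  [45,51): 6 bp
  [51,62): 11 bp
  [62,72): 10 bp
  [72,87): 15 bp
  [87,92): 5 bp
  [92,101): 9 bp
  [101,115): 14 bp
  [115,126): 11 bp
  [126,135): 9 bp
  [135,140): 5 bp

[5,5,5,6,6,8,9,9,10,11,11,11,14,15,15]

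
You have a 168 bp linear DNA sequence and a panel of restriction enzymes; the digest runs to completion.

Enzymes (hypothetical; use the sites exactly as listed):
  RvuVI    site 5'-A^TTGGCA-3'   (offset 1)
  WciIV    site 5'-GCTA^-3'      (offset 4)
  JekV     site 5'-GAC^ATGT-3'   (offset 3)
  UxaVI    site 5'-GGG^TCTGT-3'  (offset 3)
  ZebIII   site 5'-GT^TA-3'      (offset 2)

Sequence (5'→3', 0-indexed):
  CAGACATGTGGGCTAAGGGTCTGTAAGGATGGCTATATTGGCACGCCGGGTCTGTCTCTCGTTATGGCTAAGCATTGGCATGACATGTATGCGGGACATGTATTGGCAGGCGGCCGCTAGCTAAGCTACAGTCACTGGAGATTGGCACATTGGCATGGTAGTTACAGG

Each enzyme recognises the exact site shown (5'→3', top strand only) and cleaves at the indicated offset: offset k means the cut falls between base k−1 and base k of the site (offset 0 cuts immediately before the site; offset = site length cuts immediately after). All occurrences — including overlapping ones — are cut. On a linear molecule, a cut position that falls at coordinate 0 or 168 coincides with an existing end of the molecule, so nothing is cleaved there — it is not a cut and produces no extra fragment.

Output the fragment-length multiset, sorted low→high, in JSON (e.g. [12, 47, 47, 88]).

[2,4,4,4,5,5,5,6,8,8,10,10,12,13,13,13,13,16,17]

Per-enzyme occurrences:
  RvuVI (ATTGGCA, off=1): starts [36, 73, 101, 140, 148] → cuts [37, 74, 102, 141, 149]
  WciIV (GCTA, off=4): starts [11, 31, 66, 115, 119, 124] → cuts [15, 35, 70, 119, 123, 128]
  JekV (GACATGT, off=3): starts [2, 81, 94] → cuts [5, 84, 97]
  UxaVI (GGGTCTGT, off=3): starts [16, 47] → cuts [19, 50]
  ZebIII (GTTA, off=2): starts [60, 160] → cuts [62, 162]

Pooled cuts: [5, 15, 19, 35, 37, 50, 62, 70, 74, 84, 97, 102, 119, 123, 128, 141, 149, 162]

Fragment lengths:
  [0,5): 5 bp
  [5,15): 10 bp
  [15,19): 4 bp
  [19,35): 16 bp
  [35,37): 2 bp
  [37,50): 13 bp
  [50,62): 12 bp
  [62,70): 8 bp
  [70,74): 4 bp
  [74,84): 10 bp
  [84,97): 13 bp
  [97,102): 5 bp
  [102,119): 17 bp
  [119,123): 4 bp
  [123,128): 5 bp
  [128,141): 13 bp
  [141,149): 8 bp
  [149,162): 13 bp
  [162,168): 6 bp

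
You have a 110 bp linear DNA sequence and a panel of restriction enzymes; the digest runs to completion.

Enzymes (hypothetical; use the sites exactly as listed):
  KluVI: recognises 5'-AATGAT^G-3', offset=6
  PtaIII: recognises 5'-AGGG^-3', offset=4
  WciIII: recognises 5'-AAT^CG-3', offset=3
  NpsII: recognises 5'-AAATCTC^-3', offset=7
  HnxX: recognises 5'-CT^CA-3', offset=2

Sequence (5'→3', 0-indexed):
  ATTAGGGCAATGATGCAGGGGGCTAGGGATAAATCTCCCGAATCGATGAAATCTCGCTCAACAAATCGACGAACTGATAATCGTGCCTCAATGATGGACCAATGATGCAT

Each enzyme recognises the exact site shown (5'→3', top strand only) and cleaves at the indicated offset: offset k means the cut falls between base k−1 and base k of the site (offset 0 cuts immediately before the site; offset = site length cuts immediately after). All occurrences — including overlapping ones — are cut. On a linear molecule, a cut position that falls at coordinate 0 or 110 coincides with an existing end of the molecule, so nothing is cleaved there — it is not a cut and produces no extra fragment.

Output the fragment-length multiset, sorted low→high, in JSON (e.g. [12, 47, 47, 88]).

Per-enzyme occurrences:
  KluVI (AATGATG, off=6): starts [8, 89, 100] → cuts [14, 95, 106]
  PtaIII (AGGG, off=4): starts [3, 16, 24] → cuts [7, 20, 28]
  WciIII (AATCG, off=3): starts [40, 63, 78] → cuts [43, 66, 81]
  NpsII (AAATCTC, off=7): starts [30, 48] → cuts [37, 55]
  HnxX (CTCA, off=2): starts [56, 86] → cuts [58, 88]

All cut coordinates (distinct, sorted): [7, 14, 20, 28, 37, 43, 55, 58, 66, 81, 88, 95, 106]

Fragment lengths:
  [0,7): 7 bp
  [7,14): 7 bp
  [14,20): 6 bp
  [20,28): 8 bp
  [28,37): 9 bp
  [37,43): 6 bp
  [43,55): 12 bp
  [55,58): 3 bp
  [58,66): 8 bp
  [66,81): 15 bp
  [81,88): 7 bp
  [88,95): 7 bp
  [95,106): 11 bp
  [106,110): 4 bp

[3,4,6,6,7,7,7,7,8,8,9,11,12,15]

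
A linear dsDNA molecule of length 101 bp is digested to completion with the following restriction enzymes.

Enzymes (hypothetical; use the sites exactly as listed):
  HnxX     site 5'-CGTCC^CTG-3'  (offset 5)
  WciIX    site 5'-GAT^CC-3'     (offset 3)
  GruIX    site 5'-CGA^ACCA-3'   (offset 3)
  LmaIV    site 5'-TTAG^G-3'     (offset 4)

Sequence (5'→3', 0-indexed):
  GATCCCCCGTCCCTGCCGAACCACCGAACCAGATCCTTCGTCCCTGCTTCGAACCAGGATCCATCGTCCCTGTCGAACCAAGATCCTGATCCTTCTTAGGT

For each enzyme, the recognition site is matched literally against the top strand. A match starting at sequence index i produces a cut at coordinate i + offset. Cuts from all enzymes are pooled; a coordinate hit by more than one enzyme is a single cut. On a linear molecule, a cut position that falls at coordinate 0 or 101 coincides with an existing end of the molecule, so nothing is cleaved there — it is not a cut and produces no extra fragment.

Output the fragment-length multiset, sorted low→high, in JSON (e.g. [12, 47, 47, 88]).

[2,3,6,7,7,7,8,8,8,9,9,9,9,9]

Site scan:
  HnxX (CGTCCCTG, off=5): starts [7, 38, 64] → cuts [12, 43, 69]
  WciIX (GATCC, off=3): starts [0, 31, 57, 81, 87] → cuts [3, 34, 60, 84, 90]
  GruIX (CGAACCA, off=3): starts [16, 24, 49, 73] → cuts [19, 27, 52, 76]
  LmaIV (TTAGG, off=4): starts [95] → cuts [99]

Pooled cuts: [3, 12, 19, 27, 34, 43, 52, 60, 69, 76, 84, 90, 99]

Fragment lengths:
  [0,3): 3 bp
  [3,12): 9 bp
  [12,19): 7 bp
  [19,27): 8 bp
  [27,34): 7 bp
  [34,43): 9 bp
  [43,52): 9 bp
  [52,60): 8 bp
  [60,69): 9 bp
  [69,76): 7 bp
  [76,84): 8 bp
  [84,90): 6 bp
  [90,99): 9 bp
  [99,101): 2 bp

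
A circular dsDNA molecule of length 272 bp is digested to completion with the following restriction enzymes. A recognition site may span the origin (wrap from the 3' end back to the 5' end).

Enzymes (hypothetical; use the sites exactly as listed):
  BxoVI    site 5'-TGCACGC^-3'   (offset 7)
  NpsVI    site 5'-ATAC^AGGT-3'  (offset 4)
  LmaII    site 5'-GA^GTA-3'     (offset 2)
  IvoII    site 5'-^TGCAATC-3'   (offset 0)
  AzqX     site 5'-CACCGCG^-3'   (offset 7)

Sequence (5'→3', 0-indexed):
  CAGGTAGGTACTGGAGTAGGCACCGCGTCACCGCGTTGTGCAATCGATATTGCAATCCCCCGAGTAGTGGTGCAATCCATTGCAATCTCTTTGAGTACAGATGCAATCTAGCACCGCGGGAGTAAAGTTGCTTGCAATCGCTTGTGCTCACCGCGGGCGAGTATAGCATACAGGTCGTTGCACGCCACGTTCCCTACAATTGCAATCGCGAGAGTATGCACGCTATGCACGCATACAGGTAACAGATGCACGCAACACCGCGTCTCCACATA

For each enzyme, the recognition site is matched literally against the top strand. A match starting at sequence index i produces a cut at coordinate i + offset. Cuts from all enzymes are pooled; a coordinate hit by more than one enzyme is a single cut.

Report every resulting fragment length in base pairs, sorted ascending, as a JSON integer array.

[3,3,4,5,7,7,8,9,9,10,10,11,11,11,12,12,13,13,14,14,14,15,17,17,23]

Scan for sites:
  BxoVI TGCACGC/7: at [178, 216, 225, 246] ⇒ [185, 223, 232, 253]
  NpsVI ATACAGGT/4: at [167, 232, 269] ⇒ [1, 171, 236]
  LmaII GAGTA/2: at [13, 61, 92, 119, 158, 211] ⇒ [15, 63, 94, 121, 160, 213]
  IvoII TGCAATC/0: at [38, 50, 70, 80, 101, 132, 200] ⇒ [38, 50, 70, 80, 101, 132, 200]
  AzqX CACCGCG/7: at [20, 28, 111, 148, 255] ⇒ [27, 35, 118, 155, 262]

All cut coordinates (distinct, sorted): [1, 15, 27, 35, 38, 50, 63, 70, 80, 94, 101, 118, 121, 132, 155, 160, 171, 185, 200, 213, 223, 232, 236, 253, 262]

Fragments:
  1→15: 14 bp
  15→27: 12 bp
  27→35: 8 bp
  35→38: 3 bp
  38→50: 12 bp
  50→63: 13 bp
  63→70: 7 bp
  70→80: 10 bp
  80→94: 14 bp
  94→101: 7 bp
  101→118: 17 bp
  118→121: 3 bp
  121→132: 11 bp
  132→155: 23 bp
  155→160: 5 bp
  160→171: 11 bp
  171→185: 14 bp
  185→200: 15 bp
  200→213: 13 bp
  213→223: 10 bp
  223→232: 9 bp
  232→236: 4 bp
  236→253: 17 bp
  253→262: 9 bp
  262→1 (wrap): 272-262+1 = 11 bp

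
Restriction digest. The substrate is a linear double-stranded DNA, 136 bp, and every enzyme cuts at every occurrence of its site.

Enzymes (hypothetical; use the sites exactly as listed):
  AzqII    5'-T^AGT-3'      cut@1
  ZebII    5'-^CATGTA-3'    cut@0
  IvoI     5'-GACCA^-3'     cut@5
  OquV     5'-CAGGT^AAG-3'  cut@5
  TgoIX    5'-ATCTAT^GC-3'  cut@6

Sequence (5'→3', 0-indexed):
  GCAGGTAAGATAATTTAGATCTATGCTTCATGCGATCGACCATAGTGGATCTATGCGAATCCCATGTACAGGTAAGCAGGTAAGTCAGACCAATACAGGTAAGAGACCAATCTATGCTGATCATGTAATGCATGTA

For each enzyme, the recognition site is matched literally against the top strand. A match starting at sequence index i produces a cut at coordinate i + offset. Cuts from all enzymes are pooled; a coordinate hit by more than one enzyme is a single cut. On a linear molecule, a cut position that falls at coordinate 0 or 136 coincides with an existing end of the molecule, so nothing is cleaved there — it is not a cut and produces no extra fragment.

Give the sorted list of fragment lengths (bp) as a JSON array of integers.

Scan for sites:
  AzqII (TAGT, off=1): starts [42] → cuts [43]
  ZebII (CATGTA, off=0): starts [62, 121, 130] → cuts [62, 121, 130]
  IvoI (GACCA, off=5): starts [37, 87, 104] → cuts [42, 92, 109]
  OquV (CAGGTAAG, off=5): starts [1, 68, 76, 95] → cuts [6, 73, 81, 100]
  TgoIX (ATCTATGC, off=6): starts [18, 48, 109] → cuts [24, 54, 115]

Pooled cuts: [6, 24, 42, 43, 54, 62, 73, 81, 92, 100, 109, 115, 121, 130]

Fragment lengths:
  [0,6): 6 bp
  [6,24): 18 bp
  [24,42): 18 bp
  [42,43): 1 bp
  [43,54): 11 bp
  [54,62): 8 bp
  [62,73): 11 bp
  [73,81): 8 bp
  [81,92): 11 bp
  [92,100): 8 bp
  [100,109): 9 bp
  [109,115): 6 bp
  [115,121): 6 bp
  [121,130): 9 bp
  [130,136): 6 bp

[1,6,6,6,6,8,8,8,9,9,11,11,11,18,18]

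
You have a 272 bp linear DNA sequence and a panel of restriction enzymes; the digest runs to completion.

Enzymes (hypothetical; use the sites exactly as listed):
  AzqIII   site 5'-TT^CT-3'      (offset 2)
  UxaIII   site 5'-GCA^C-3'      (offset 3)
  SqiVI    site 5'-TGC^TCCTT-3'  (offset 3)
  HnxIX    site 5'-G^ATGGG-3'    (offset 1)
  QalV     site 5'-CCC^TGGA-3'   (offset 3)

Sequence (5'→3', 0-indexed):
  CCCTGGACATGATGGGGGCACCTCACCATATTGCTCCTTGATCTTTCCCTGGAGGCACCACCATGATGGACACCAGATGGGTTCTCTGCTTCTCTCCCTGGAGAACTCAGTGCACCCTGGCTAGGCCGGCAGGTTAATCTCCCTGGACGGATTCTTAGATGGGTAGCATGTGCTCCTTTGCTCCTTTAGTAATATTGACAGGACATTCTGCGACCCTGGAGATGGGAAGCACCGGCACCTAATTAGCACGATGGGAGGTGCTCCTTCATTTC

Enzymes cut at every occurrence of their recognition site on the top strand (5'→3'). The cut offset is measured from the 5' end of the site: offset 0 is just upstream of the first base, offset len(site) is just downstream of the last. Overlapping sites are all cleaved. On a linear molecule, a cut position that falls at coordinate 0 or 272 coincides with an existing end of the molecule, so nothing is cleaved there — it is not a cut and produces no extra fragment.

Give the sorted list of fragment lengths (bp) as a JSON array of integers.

Site scan:
  AzqIII (TTCT, off=2): starts [81, 89, 151, 205] → cuts [83, 91, 153, 207]
  UxaIII (GCAC, off=3): starts [17, 54, 111, 228, 234, 245] → cuts [20, 57, 114, 231, 237, 248]
  SqiVI (TGCTCCTT, off=3): starts [31, 170, 178, 258] → cuts [34, 173, 181, 261]
  HnxIX (GATGGG, off=1): starts [10, 75, 157, 220, 249] → cuts [11, 76, 158, 221, 250]
  QalV (CCCTGGA, off=3): starts [0, 46, 95, 140, 213] → cuts [3, 49, 98, 143, 216]

All cut coordinates (distinct, sorted): [3, 11, 20, 34, 49, 57, 76, 83, 91, 98, 114, 143, 153, 158, 173, 181, 207, 216, 221, 231, 237, 248, 250, 261]

Fragment lengths:
  [0,3): 3 bp
  [3,11): 8 bp
  [11,20): 9 bp
  [20,34): 14 bp
  [34,49): 15 bp
  [49,57): 8 bp
  [57,76): 19 bp
  [76,83): 7 bp
  [83,91): 8 bp
  [91,98): 7 bp
  [98,114): 16 bp
  [114,143): 29 bp
  [143,153): 10 bp
  [153,158): 5 bp
  [158,173): 15 bp
  [173,181): 8 bp
  [181,207): 26 bp
  [207,216): 9 bp
  [216,221): 5 bp
  [221,231): 10 bp
  [231,237): 6 bp
  [237,248): 11 bp
  [248,250): 2 bp
  [250,261): 11 bp
  [261,272): 11 bp

[2,3,5,5,6,7,7,8,8,8,8,9,9,10,10,11,11,11,14,15,15,16,19,26,29]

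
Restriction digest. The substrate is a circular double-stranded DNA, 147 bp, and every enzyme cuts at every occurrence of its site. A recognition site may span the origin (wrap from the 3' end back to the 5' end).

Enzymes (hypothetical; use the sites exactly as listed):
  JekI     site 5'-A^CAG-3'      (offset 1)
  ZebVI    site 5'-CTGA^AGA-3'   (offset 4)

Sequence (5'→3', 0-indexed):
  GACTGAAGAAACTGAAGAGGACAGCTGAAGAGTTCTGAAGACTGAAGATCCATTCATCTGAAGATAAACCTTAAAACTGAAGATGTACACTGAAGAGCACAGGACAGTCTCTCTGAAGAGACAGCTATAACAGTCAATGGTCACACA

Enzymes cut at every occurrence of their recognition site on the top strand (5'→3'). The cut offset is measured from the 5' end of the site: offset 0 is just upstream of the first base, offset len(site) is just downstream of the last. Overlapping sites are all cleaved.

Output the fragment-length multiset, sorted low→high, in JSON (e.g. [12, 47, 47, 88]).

Per-enzyme occurrences:
  JekI (ACAG, off=1): starts [20, 98, 103, 120, 129, 144] → cuts [21, 99, 104, 121, 130, 145]
  ZebVI (CTGAAGA, off=4): starts [2, 11, 24, 34, 41, 57, 76, 89, 112] → cuts [6, 15, 28, 38, 45, 61, 80, 93, 116]

Pooled cuts: [6, 15, 21, 28, 38, 45, 61, 80, 93, 99, 104, 116, 121, 130, 145]

Fragments:
  6→15: 9 bp
  15→21: 6 bp
  21→28: 7 bp
  28→38: 10 bp
  38→45: 7 bp
  45→61: 16 bp
  61→80: 19 bp
  80→93: 13 bp
  93→99: 6 bp
  99→104: 5 bp
  104→116: 12 bp
  116→121: 5 bp
  121→130: 9 bp
  130→145: 15 bp
  145→6 (wrap): 147-145+6 = 8 bp

[5,5,6,6,7,7,8,9,9,10,12,13,15,16,19]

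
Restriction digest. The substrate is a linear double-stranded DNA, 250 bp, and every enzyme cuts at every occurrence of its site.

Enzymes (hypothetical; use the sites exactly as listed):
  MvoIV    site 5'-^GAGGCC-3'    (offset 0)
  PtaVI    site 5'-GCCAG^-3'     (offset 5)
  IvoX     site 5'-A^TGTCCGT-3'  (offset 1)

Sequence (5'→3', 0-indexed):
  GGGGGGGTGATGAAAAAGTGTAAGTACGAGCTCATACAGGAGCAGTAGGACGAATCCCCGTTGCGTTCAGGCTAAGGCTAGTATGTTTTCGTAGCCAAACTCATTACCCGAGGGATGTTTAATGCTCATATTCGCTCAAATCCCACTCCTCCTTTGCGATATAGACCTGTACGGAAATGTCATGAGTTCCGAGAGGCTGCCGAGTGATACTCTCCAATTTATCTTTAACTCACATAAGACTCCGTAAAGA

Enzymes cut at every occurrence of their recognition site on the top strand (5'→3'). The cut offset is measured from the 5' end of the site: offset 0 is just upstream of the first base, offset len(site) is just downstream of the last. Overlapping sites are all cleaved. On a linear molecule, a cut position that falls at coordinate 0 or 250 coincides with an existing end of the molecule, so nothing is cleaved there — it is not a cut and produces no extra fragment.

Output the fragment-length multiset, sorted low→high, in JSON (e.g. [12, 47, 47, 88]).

Scan for sites:
  MvoIV (GAGGCC, off=0): no sites
  PtaVI (GCCAG, off=5): no sites
  IvoX (ATGTCCGT, off=1): no sites

Pooled cuts: ∅

Fragment lengths:
  no cuts → one linear fragment of 250 bp

[250]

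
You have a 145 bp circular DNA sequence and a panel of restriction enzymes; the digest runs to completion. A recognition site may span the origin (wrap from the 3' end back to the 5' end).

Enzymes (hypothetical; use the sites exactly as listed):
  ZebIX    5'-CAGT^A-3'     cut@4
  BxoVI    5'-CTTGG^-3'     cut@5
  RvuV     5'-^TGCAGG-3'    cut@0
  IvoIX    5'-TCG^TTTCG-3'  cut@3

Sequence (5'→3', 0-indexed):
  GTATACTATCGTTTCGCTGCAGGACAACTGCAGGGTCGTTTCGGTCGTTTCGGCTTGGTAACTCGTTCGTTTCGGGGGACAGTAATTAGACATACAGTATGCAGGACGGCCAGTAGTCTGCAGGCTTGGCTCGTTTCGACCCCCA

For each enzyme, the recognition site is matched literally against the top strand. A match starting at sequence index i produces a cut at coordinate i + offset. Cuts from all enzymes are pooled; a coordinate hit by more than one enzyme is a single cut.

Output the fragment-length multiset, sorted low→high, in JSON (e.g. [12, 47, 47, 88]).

Site scan:
  ZebIX (CAGTA, off=4): starts [79, 94, 110, 143] → cuts [2, 83, 98, 114]
  BxoVI (CTTGG, off=5): starts [53, 124] → cuts [58, 129]
  RvuV (TGCAGG, off=0): starts [17, 28, 99, 118] → cuts [17, 28, 99, 118]
  IvoIX (TCGTTTCG, off=3): starts [8, 35, 44, 66, 130] → cuts [11, 38, 47, 69, 133]

Pooled cuts: [2, 11, 17, 28, 38, 47, 58, 69, 83, 98, 99, 114, 118, 129, 133]

Fragments:
  2→11: 9 bp
  11→17: 6 bp
  17→28: 11 bp
  28→38: 10 bp
  38→47: 9 bp
  47→58: 11 bp
  58→69: 11 bp
  69→83: 14 bp
  83→98: 15 bp
  98→99: 1 bp
  99→114: 15 bp
  114→118: 4 bp
  118→129: 11 bp
  129→133: 4 bp
  133→2 (wrap): 145-133+2 = 14 bp

[1,4,4,6,9,9,10,11,11,11,11,14,14,15,15]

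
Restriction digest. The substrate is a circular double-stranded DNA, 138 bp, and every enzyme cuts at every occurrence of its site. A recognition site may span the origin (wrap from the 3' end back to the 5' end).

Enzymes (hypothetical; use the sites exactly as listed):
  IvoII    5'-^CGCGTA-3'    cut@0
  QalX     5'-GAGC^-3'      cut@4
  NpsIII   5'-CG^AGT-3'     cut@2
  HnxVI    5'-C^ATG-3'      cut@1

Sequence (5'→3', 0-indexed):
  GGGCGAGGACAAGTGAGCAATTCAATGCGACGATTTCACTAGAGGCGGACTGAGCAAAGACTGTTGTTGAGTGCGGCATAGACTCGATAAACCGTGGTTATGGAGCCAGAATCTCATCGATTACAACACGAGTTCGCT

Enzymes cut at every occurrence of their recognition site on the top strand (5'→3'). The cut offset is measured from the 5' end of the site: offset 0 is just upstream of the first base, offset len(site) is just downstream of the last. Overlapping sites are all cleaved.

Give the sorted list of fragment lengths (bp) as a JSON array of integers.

Per-enzyme occurrences:
  IvoII (CGCGTA, off=0): no sites
  QalX (GAGC, off=4): starts [14, 51, 102] → cuts [18, 55, 106]
  NpsIII (CGAGT, off=2): starts [128] → cuts [130]
  HnxVI (CATG, off=1): no sites

Pooled cuts: [18, 55, 106, 130]

Fragment lengths:
  18→55: 37 bp
  55→106: 51 bp
  106→130: 24 bp
  130→18 (wrap): 138-130+18 = 26 bp

[24,26,37,51]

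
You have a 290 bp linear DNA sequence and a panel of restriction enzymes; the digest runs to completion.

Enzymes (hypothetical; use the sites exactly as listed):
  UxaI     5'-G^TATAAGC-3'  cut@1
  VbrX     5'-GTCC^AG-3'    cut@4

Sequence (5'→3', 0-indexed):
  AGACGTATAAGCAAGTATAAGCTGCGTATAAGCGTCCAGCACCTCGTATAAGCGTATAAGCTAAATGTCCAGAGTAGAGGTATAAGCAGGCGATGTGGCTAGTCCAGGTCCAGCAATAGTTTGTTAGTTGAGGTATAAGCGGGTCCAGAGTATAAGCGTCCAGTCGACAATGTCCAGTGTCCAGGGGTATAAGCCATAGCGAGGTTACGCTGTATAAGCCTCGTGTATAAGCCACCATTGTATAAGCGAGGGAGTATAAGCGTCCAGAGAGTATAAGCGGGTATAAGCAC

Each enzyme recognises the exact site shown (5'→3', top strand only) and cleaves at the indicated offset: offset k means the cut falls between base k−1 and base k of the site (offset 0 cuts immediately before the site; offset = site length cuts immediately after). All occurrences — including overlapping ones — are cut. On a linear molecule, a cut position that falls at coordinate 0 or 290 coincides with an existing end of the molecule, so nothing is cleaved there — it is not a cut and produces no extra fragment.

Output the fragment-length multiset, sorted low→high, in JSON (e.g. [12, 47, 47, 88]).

Site scan:
  UxaI (GTATAAGC, off=1): starts [4, 14, 25, 45, 53, 79, 132, 149, 186, 211, 224, 239, 253, 270, 280] → cuts [5, 15, 26, 46, 54, 80, 133, 150, 187, 212, 225, 240, 254, 271, 281]
  VbrX (GTCCAG, off=4): starts [33, 66, 101, 107, 142, 157, 171, 178, 261] → cuts [37, 70, 105, 111, 146, 161, 175, 182, 265]

All cut coordinates (distinct, sorted): [5, 15, 26, 37, 46, 54, 70, 80, 105, 111, 133, 146, 150, 161, 175, 182, 187, 212, 225, 240, 254, 265, 271, 281]

Fragments:
  [0,5): 5 bp
  [5,15): 10 bp
  [15,26): 11 bp
  [26,37): 11 bp
  [37,46): 9 bp
  [46,54): 8 bp
  [54,70): 16 bp
  [70,80): 10 bp
  [80,105): 25 bp
  [105,111): 6 bp
  [111,133): 22 bp
  [133,146): 13 bp
  [146,150): 4 bp
  [150,161): 11 bp
  [161,175): 14 bp
  [175,182): 7 bp
  [182,187): 5 bp
  [187,212): 25 bp
  [212,225): 13 bp
  [225,240): 15 bp
  [240,254): 14 bp
  [254,265): 11 bp
  [265,271): 6 bp
  [271,281): 10 bp
  [281,290): 9 bp

[4,5,5,6,6,7,8,9,9,10,10,10,11,11,11,11,13,13,14,14,15,16,22,25,25]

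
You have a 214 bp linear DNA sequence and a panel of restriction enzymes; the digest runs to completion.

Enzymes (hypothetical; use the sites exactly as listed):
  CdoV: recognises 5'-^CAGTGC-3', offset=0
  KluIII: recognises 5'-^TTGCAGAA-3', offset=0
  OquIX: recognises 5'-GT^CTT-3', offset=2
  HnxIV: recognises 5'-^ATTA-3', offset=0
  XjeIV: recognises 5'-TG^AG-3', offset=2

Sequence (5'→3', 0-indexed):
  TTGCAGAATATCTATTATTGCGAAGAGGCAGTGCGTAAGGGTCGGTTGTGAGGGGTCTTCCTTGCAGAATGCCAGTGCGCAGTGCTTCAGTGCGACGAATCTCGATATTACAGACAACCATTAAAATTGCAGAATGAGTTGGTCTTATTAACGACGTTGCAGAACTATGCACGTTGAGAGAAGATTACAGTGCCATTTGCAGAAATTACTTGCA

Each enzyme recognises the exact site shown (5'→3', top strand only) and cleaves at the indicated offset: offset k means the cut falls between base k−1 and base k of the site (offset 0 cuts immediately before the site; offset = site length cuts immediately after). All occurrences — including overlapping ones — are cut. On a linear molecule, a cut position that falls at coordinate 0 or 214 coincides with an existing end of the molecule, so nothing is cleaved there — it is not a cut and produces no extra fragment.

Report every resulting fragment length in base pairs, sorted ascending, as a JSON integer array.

[3,4,5,6,7,7,7,7,8,8,9,10,10,10,11,13,13,15,19,20,22]

Scan for sites:
  CdoV CAGTGC/0: at [28, 72, 79, 87, 187] ⇒ [28, 72, 79, 87, 187]
  KluIII TTGCAGAA/0: at [0, 61, 126, 156, 196] ⇒ [61, 126, 156, 196] (position 0 is a terminus of the linear molecule — no cut)
  OquIX GTCTT/2: at [54, 141] ⇒ [56, 143]
  HnxIV ATTA/0: at [13, 106, 119, 146, 183, 204] ⇒ [13, 106, 119, 146, 183, 204]
  XjeIV TGAG/2: at [48, 134, 174] ⇒ [50, 136, 176]

All cut coordinates (distinct, sorted): [13, 28, 50, 56, 61, 72, 79, 87, 106, 119, 126, 136, 143, 146, 156, 176, 183, 187, 196, 204]

Fragment lengths:
  [0,13): 13 bp
  [13,28): 15 bp
  [28,50): 22 bp
  [50,56): 6 bp
  [56,61): 5 bp
  [61,72): 11 bp
  [72,79): 7 bp
  [79,87): 8 bp
  [87,106): 19 bp
  [106,119): 13 bp
  [119,126): 7 bp
  [126,136): 10 bp
  [136,143): 7 bp
  [143,146): 3 bp
  [146,156): 10 bp
  [156,176): 20 bp
  [176,183): 7 bp
  [183,187): 4 bp
  [187,196): 9 bp
  [196,204): 8 bp
  [204,214): 10 bp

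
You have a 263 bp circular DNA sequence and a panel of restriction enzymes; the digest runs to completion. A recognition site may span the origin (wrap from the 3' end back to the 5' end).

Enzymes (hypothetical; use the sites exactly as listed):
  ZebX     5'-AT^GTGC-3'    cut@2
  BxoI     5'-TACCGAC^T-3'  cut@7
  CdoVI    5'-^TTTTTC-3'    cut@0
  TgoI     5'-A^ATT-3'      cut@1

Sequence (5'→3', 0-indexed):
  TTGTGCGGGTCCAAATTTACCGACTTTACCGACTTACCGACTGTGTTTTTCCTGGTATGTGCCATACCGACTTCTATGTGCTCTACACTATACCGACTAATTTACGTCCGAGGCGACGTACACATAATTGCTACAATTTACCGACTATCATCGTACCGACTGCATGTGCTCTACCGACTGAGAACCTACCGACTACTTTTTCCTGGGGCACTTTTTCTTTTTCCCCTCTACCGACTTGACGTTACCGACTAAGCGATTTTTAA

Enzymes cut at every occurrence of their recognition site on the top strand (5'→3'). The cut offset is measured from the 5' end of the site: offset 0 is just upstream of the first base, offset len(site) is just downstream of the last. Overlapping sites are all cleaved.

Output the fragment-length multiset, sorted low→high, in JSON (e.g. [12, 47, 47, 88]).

[2,3,4,5,6,6,8,9,9,10,10,13,13,13,13,14,15,15,15,15,18,20,27]

Site scan:
  ZebX (ATGTGC, off=2): starts [56, 75, 163] → cuts [58, 77, 165]
  BxoI (TACCGACT, off=7): starts [17, 26, 34, 64, 90, 138, 153, 171, 186, 228, 242] → cuts [24, 33, 41, 71, 97, 145, 160, 178, 193, 235, 249]
  CdoVI (TTTTTC, off=0): starts [45, 196, 211, 217] → cuts [45, 196, 211, 217]
  TgoI (AATT, off=1): starts [13, 98, 125, 134, 261] → cuts [14, 99, 126, 135, 262]

All cut coordinates (distinct, sorted): [14, 24, 33, 41, 45, 58, 71, 77, 97, 99, 126, 135, 145, 160, 165, 178, 193, 196, 211, 217, 235, 249, 262]

Fragment lengths:
  14→24: 10 bp
  24→33: 9 bp
  33→41: 8 bp
  41→45: 4 bp
  45→58: 13 bp
  58→71: 13 bp
  71→77: 6 bp
  77→97: 20 bp
  97→99: 2 bp
  99→126: 27 bp
  126→135: 9 bp
  135→145: 10 bp
  145→160: 15 bp
  160→165: 5 bp
  165→178: 13 bp
  178→193: 15 bp
  193→196: 3 bp
  196→211: 15 bp
  211→217: 6 bp
  217→235: 18 bp
  235→249: 14 bp
  249→262: 13 bp
  262→14 (wrap): 263-262+14 = 15 bp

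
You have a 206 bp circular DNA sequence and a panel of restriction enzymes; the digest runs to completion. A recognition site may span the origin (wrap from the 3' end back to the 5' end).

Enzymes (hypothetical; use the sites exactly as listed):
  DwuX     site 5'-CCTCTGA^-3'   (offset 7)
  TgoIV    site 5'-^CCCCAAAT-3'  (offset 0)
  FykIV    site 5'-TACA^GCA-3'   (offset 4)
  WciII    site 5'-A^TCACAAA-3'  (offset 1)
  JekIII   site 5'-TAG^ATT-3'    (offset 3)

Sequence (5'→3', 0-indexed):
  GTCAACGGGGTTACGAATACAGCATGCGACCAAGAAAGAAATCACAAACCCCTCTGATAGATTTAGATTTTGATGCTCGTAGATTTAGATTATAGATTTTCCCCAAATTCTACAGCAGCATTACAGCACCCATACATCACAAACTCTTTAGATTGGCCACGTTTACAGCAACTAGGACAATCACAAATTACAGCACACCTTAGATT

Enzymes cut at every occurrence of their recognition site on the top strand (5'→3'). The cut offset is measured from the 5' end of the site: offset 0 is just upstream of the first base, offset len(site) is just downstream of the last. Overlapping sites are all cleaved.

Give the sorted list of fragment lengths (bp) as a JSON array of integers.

[3,5,6,6,7,11,11,11,12,13,14,15,16,16,16,20,24]

Site scan:
  DwuX (CCTCTGA, off=7): starts [50] → cuts [57]
  TgoIV (CCCCAAAT, off=0): starts [100] → cuts [100]
  FykIV (TACAGCA, off=4): starts [17, 110, 121, 163, 188] → cuts [21, 114, 125, 167, 192]
  WciII (ATCACAAA, off=1): starts [40, 135, 179] → cuts [41, 136, 180]
  JekIII (TAGATT, off=3): starts [57, 63, 79, 85, 92, 148, 200] → cuts [60, 66, 82, 88, 95, 151, 203]

All cut coordinates (distinct, sorted): [21, 41, 57, 60, 66, 82, 88, 95, 100, 114, 125, 136, 151, 167, 180, 192, 203]

Fragment lengths:
  21→41: 20 bp
  41→57: 16 bp
  57→60: 3 bp
  60→66: 6 bp
  66→82: 16 bp
  82→88: 6 bp
  88→95: 7 bp
  95→100: 5 bp
  100→114: 14 bp
  114→125: 11 bp
  125→136: 11 bp
  136→151: 15 bp
  151→167: 16 bp
  167→180: 13 bp
  180→192: 12 bp
  192→203: 11 bp
  203→21 (wrap): 206-203+21 = 24 bp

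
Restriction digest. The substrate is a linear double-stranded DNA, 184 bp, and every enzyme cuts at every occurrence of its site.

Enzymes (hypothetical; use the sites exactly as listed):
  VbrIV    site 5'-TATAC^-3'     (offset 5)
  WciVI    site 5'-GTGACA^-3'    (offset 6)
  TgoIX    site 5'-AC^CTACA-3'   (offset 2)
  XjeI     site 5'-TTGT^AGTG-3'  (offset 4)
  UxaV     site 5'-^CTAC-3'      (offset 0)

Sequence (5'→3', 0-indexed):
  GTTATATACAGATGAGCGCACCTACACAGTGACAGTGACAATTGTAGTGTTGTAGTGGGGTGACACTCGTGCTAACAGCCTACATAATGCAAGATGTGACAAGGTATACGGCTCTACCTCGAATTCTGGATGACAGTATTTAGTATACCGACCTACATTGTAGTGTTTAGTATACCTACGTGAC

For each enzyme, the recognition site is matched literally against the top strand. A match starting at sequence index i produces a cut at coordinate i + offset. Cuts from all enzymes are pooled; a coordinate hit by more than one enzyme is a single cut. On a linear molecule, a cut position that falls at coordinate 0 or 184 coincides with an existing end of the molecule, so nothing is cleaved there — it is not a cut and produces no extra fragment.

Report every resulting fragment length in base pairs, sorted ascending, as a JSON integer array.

[4,4,5,6,8,8,9,9,9,12,12,13,14,14,22,35]

Site scan:
  VbrIV TATAC/5: at [4, 104, 143, 170] ⇒ [9, 109, 148, 175]
  WciVI GTGACA/6: at [28, 34, 59, 95] ⇒ [34, 40, 65, 101]
  TgoIX ACCTACA/2: at [19, 150] ⇒ [21, 152]
  XjeI TTGTAGTG/4: at [41, 49, 157] ⇒ [45, 53, 161]
  UxaV CTAC/0: at [21, 79, 113, 152, 175] ⇒ [21, 79, 113, 152, 175]

Pooled cuts: [9, 21, 34, 40, 45, 53, 65, 79, 101, 109, 113, 148, 152, 161, 175]

Fragment lengths:
  [0,9): 9 bp
  [9,21): 12 bp
  [21,34): 13 bp
  [34,40): 6 bp
  [40,45): 5 bp
  [45,53): 8 bp
  [53,65): 12 bp
  [65,79): 14 bp
  [79,101): 22 bp
  [101,109): 8 bp
  [109,113): 4 bp
  [113,148): 35 bp
  [148,152): 4 bp
  [152,161): 9 bp
  [161,175): 14 bp
  [175,184): 9 bp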